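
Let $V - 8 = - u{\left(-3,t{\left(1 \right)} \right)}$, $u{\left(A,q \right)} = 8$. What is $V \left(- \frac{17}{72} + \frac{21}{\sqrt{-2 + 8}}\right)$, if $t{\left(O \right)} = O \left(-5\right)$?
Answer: $0$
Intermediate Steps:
$t{\left(O \right)} = - 5 O$
$V = 0$ ($V = 8 - 8 = 0$)
$V \left(- \frac{17}{72} + \frac{21}{\sqrt{-2 + 8}}\right) = 0 \left(- \frac{17}{72} + \frac{21}{\sqrt{-2 + 8}}\right) = 0 \left(\left(-17\right) \frac{1}{72} + \frac{21}{\sqrt{6}}\right) = 0 \left(- \frac{17}{72} + 21 \frac{\sqrt{6}}{6}\right) = 0 \left(- \frac{17}{72} + \frac{7 \sqrt{6}}{2}\right) = 0$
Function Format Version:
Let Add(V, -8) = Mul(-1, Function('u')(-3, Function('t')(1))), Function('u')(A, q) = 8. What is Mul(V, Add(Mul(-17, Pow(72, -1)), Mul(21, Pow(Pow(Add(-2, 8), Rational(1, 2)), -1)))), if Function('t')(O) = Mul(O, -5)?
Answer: 0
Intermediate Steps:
Function('t')(O) = Mul(-5, O)
V = 0 (V = Add(8, Mul(-1, 8)) = Add(8, -8) = 0)
Mul(V, Add(Mul(-17, Pow(72, -1)), Mul(21, Pow(Pow(Add(-2, 8), Rational(1, 2)), -1)))) = Mul(0, Add(Mul(-17, Pow(72, -1)), Mul(21, Pow(Pow(Add(-2, 8), Rational(1, 2)), -1)))) = Mul(0, Add(Mul(-17, Rational(1, 72)), Mul(21, Pow(Pow(6, Rational(1, 2)), -1)))) = Mul(0, Add(Rational(-17, 72), Mul(21, Mul(Rational(1, 6), Pow(6, Rational(1, 2)))))) = Mul(0, Add(Rational(-17, 72), Mul(Rational(7, 2), Pow(6, Rational(1, 2))))) = 0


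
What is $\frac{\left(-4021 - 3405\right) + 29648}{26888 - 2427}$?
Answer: $\frac{22222}{24461} \approx 0.90847$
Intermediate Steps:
$\frac{\left(-4021 - 3405\right) + 29648}{26888 - 2427} = \frac{-7426 + 29648}{24461} = 22222 \cdot \frac{1}{24461} = \frac{22222}{24461}$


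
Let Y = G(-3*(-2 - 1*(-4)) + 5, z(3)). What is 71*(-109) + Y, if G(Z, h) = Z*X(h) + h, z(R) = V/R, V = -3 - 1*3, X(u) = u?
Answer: -7739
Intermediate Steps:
V = -6 (V = -3 - 3 = -6)
z(R) = -6/R
G(Z, h) = h + Z*h (G(Z, h) = Z*h + h = h + Z*h)
Y = 0 (Y = (-6/3)*(1 + (-3*(-2 - 1*(-4)) + 5)) = (-6*1/3)*(1 + (-3*(-2 + 4) + 5)) = -2*(1 + (-3*2 + 5)) = -2*(1 + (-6 + 5)) = -2*(1 - 1) = -2*0 = 0)
71*(-109) + Y = 71*(-109) + 0 = -7739 + 0 = -7739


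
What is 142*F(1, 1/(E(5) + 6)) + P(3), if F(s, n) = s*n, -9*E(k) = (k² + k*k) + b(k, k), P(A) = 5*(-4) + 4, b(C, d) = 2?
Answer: 623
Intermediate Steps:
P(A) = -16 (P(A) = -20 + 4 = -16)
E(k) = -2/9 - 2*k²/9 (E(k) = -((k² + k*k) + 2)/9 = -((k² + k²) + 2)/9 = -(2*k² + 2)/9 = -(2 + 2*k²)/9 = -2/9 - 2*k²/9)
F(s, n) = n*s
142*F(1, 1/(E(5) + 6)) + P(3) = 142*(1/((-2/9 - 2/9*5²) + 6)) - 16 = 142*(1/((-2/9 - 2/9*25) + 6)) - 16 = 142*(1/((-2/9 - 50/9) + 6)) - 16 = 142*(1/(-52/9 + 6)) - 16 = 142*(1/(2/9)) - 16 = 142*((9/2)*1) - 16 = 142*(9/2) - 16 = 639 - 16 = 623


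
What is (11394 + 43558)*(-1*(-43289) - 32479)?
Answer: 594031120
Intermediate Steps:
(11394 + 43558)*(-1*(-43289) - 32479) = 54952*(43289 - 32479) = 54952*10810 = 594031120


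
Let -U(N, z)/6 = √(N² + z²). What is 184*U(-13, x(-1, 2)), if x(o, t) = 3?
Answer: -1104*√178 ≈ -14729.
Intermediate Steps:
U(N, z) = -6*√(N² + z²)
184*U(-13, x(-1, 2)) = 184*(-6*√((-13)² + 3²)) = 184*(-6*√(169 + 9)) = 184*(-6*√178) = -1104*√178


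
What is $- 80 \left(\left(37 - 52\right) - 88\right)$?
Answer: $8240$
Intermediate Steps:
$- 80 \left(\left(37 - 52\right) - 88\right) = - 80 \left(-15 - 88\right) = \left(-80\right) \left(-103\right) = 8240$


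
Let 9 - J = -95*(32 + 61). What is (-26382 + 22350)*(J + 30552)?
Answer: -158844672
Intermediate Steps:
J = 8844 (J = 9 - (-95)*(32 + 61) = 9 - (-95)*93 = 9 - 1*(-8835) = 9 + 8835 = 8844)
(-26382 + 22350)*(J + 30552) = (-26382 + 22350)*(8844 + 30552) = -4032*39396 = -158844672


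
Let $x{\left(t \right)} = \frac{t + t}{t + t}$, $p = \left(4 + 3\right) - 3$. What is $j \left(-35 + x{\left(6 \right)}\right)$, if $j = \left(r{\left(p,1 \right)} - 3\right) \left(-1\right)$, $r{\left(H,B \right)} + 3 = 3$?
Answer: $-102$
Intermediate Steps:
$p = 4$ ($p = 7 - 3 = 4$)
$r{\left(H,B \right)} = 0$ ($r{\left(H,B \right)} = -3 + 3 = 0$)
$x{\left(t \right)} = 1$ ($x{\left(t \right)} = \frac{2 t}{2 t} = 2 t \frac{1}{2 t} = 1$)
$j = 3$ ($j = \left(0 - 3\right) \left(-1\right) = \left(-3\right) \left(-1\right) = 3$)
$j \left(-35 + x{\left(6 \right)}\right) = 3 \left(-35 + 1\right) = 3 \left(-34\right) = -102$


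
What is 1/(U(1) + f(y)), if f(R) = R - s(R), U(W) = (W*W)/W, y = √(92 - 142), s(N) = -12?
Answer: 13/219 - 5*I*√2/219 ≈ 0.059361 - 0.032288*I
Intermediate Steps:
y = 5*I*√2 (y = √(-50) = 5*I*√2 ≈ 7.0711*I)
U(W) = W (U(W) = W²/W = W)
f(R) = 12 + R (f(R) = R - 1*(-12) = R + 12 = 12 + R)
1/(U(1) + f(y)) = 1/(1 + (12 + 5*I*√2)) = 1/(13 + 5*I*√2)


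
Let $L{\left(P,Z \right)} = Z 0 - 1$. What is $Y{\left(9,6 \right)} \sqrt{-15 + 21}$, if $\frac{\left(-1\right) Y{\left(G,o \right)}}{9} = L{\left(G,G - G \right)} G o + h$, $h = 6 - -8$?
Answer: $360 \sqrt{6} \approx 881.82$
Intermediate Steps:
$L{\left(P,Z \right)} = -1$ ($L{\left(P,Z \right)} = 0 - 1 = -1$)
$h = 14$ ($h = 6 + 8 = 14$)
$Y{\left(G,o \right)} = -126 + 9 G o$ ($Y{\left(G,o \right)} = - 9 \left(- G o + 14\right) = - 9 \left(14 - G o\right) = -126 + 9 G o$)
$Y{\left(9,6 \right)} \sqrt{-15 + 21} = \left(-126 + 9 \cdot 9 \cdot 6\right) \sqrt{-15 + 21} = \left(-126 + 486\right) \sqrt{6} = 360 \sqrt{6}$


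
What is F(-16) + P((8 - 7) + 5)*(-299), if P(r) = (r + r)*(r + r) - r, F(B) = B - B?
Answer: -41262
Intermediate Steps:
F(B) = 0
P(r) = -r + 4*r² (P(r) = (2*r)*(2*r) - r = 4*r² - r = -r + 4*r²)
F(-16) + P((8 - 7) + 5)*(-299) = 0 + (((8 - 7) + 5)*(-1 + 4*((8 - 7) + 5)))*(-299) = 0 + ((1 + 5)*(-1 + 4*(1 + 5)))*(-299) = 0 + (6*(-1 + 4*6))*(-299) = 0 + (6*(-1 + 24))*(-299) = 0 + (6*23)*(-299) = 0 + 138*(-299) = 0 - 41262 = -41262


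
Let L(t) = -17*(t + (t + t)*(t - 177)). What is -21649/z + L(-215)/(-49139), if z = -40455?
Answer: 116840558786/1987918245 ≈ 58.775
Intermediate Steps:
L(t) = -17*t - 34*t*(-177 + t) (L(t) = -17*(t + (2*t)*(-177 + t)) = -17*(t + 2*t*(-177 + t)) = -17*t - 34*t*(-177 + t))
-21649/z + L(-215)/(-49139) = -21649/(-40455) + (17*(-215)*(353 - 2*(-215)))/(-49139) = -21649*(-1/40455) + (17*(-215)*(353 + 430))*(-1/49139) = 21649/40455 + (17*(-215)*783)*(-1/49139) = 21649/40455 - 2861865*(-1/49139) = 21649/40455 + 2861865/49139 = 116840558786/1987918245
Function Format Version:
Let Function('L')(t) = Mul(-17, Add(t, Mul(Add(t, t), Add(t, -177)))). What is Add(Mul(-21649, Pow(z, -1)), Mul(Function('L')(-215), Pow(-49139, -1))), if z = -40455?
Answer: Rational(116840558786, 1987918245) ≈ 58.775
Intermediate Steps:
Function('L')(t) = Add(Mul(-17, t), Mul(-34, t, Add(-177, t))) (Function('L')(t) = Mul(-17, Add(t, Mul(Mul(2, t), Add(-177, t)))) = Mul(-17, Add(t, Mul(2, t, Add(-177, t)))) = Add(Mul(-17, t), Mul(-34, t, Add(-177, t))))
Add(Mul(-21649, Pow(z, -1)), Mul(Function('L')(-215), Pow(-49139, -1))) = Add(Mul(-21649, Pow(-40455, -1)), Mul(Mul(17, -215, Add(353, Mul(-2, -215))), Pow(-49139, -1))) = Add(Mul(-21649, Rational(-1, 40455)), Mul(Mul(17, -215, Add(353, 430)), Rational(-1, 49139))) = Add(Rational(21649, 40455), Mul(Mul(17, -215, 783), Rational(-1, 49139))) = Add(Rational(21649, 40455), Mul(-2861865, Rational(-1, 49139))) = Add(Rational(21649, 40455), Rational(2861865, 49139)) = Rational(116840558786, 1987918245)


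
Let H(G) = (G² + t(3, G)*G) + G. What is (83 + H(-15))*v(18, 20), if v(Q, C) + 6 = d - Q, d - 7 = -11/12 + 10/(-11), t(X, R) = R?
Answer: -643615/66 ≈ -9751.8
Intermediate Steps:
d = 683/132 (d = 7 + (-11/12 + 10/(-11)) = 7 + (-11*1/12 + 10*(-1/11)) = 7 + (-11/12 - 10/11) = 7 - 241/132 = 683/132 ≈ 5.1742)
H(G) = G + 2*G² (H(G) = (G² + G*G) + G = (G² + G²) + G = 2*G² + G = G + 2*G²)
v(Q, C) = -109/132 - Q (v(Q, C) = -6 + (683/132 - Q) = -109/132 - Q)
(83 + H(-15))*v(18, 20) = (83 - 15*(1 + 2*(-15)))*(-109/132 - 1*18) = (83 - 15*(1 - 30))*(-109/132 - 18) = (83 - 15*(-29))*(-2485/132) = (83 + 435)*(-2485/132) = 518*(-2485/132) = -643615/66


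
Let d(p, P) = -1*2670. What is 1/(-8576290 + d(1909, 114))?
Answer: -1/8578960 ≈ -1.1656e-7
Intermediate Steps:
d(p, P) = -2670
1/(-8576290 + d(1909, 114)) = 1/(-8576290 - 2670) = 1/(-8578960) = -1/8578960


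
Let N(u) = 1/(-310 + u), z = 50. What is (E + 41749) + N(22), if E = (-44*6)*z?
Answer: 8222111/288 ≈ 28549.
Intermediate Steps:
E = -13200 (E = -44*6*50 = -264*50 = -13200)
(E + 41749) + N(22) = (-13200 + 41749) + 1/(-310 + 22) = 28549 + 1/(-288) = 28549 - 1/288 = 8222111/288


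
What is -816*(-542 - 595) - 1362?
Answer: 926430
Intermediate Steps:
-816*(-542 - 595) - 1362 = -816*(-1137) - 1362 = 927792 - 1362 = 926430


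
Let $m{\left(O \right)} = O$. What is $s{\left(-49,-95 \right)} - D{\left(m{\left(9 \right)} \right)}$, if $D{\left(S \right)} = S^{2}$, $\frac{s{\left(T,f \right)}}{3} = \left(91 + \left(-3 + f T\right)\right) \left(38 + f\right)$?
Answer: $-811134$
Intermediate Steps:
$s{\left(T,f \right)} = 3 \left(38 + f\right) \left(88 + T f\right)$ ($s{\left(T,f \right)} = 3 \left(91 + \left(-3 + f T\right)\right) \left(38 + f\right) = 3 \left(91 + \left(-3 + T f\right)\right) \left(38 + f\right) = 3 \left(88 + T f\right) \left(38 + f\right) = 3 \left(38 + f\right) \left(88 + T f\right)$)
$s{\left(-49,-95 \right)} - D{\left(m{\left(9 \right)} \right)} = \left(10032 + 264 \left(-95\right) + 3 \left(-49\right) \left(-95\right)^{2} + 114 \left(-49\right) \left(-95\right)\right) - 9^{2} = \left(10032 - 25080 + 3 \left(-49\right) 9025 + 530670\right) - 81 = \left(10032 - 25080 - 1326675 + 530670\right) - 81 = -811053 - 81 = -811134$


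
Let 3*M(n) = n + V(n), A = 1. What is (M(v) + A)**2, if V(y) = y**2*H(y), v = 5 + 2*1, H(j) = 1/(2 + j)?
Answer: 19321/729 ≈ 26.503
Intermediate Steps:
v = 7 (v = 5 + 2 = 7)
V(y) = y**2/(2 + y)
M(n) = n/3 + n**2/(3*(2 + n)) (M(n) = (n + n**2/(2 + n))/3 = n/3 + n**2/(3*(2 + n)))
(M(v) + A)**2 = ((2/3)*7*(1 + 7)/(2 + 7) + 1)**2 = ((2/3)*7*8/9 + 1)**2 = ((2/3)*7*(1/9)*8 + 1)**2 = (112/27 + 1)**2 = (139/27)**2 = 19321/729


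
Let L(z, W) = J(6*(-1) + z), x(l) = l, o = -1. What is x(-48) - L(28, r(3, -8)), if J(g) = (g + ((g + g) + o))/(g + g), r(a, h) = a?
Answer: -2177/44 ≈ -49.477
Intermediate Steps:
J(g) = (-1 + 3*g)/(2*g) (J(g) = (g + ((g + g) - 1))/(g + g) = (g + (2*g - 1))/((2*g)) = (g + (-1 + 2*g))*(1/(2*g)) = (-1 + 3*g)*(1/(2*g)) = (-1 + 3*g)/(2*g))
L(z, W) = (-19 + 3*z)/(2*(-6 + z)) (L(z, W) = (-1 + 3*(6*(-1) + z))/(2*(6*(-1) + z)) = (-1 + 3*(-6 + z))/(2*(-6 + z)) = (-1 + (-18 + 3*z))/(2*(-6 + z)) = (-19 + 3*z)/(2*(-6 + z)))
x(-48) - L(28, r(3, -8)) = -48 - (-19 + 3*28)/(2*(-6 + 28)) = -48 - (-19 + 84)/(2*22) = -48 - 65/(2*22) = -48 - 1*65/44 = -48 - 65/44 = -2177/44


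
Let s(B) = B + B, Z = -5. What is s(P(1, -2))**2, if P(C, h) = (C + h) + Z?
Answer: 144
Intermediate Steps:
P(C, h) = -5 + C + h (P(C, h) = (C + h) - 5 = -5 + C + h)
s(B) = 2*B
s(P(1, -2))**2 = (2*(-5 + 1 - 2))**2 = (2*(-6))**2 = (-12)**2 = 144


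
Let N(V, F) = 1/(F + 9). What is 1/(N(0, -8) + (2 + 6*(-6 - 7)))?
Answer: -1/75 ≈ -0.013333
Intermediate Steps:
N(V, F) = 1/(9 + F)
1/(N(0, -8) + (2 + 6*(-6 - 7))) = 1/(1/(9 - 8) + (2 + 6*(-6 - 7))) = 1/(1/1 + (2 + 6*(-13))) = 1/(1 + (2 - 78)) = 1/(1 - 76) = 1/(-75) = -1/75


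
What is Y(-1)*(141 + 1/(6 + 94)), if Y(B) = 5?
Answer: 14101/20 ≈ 705.05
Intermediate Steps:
Y(-1)*(141 + 1/(6 + 94)) = 5*(141 + 1/(6 + 94)) = 5*(141 + 1/100) = 5*(14101/100) = 14101/20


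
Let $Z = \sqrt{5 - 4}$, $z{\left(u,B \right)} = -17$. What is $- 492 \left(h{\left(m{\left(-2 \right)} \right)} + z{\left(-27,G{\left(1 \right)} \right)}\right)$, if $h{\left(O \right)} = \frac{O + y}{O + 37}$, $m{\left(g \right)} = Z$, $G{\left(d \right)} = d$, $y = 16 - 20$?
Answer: $\frac{159654}{19} \approx 8402.8$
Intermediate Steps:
$y = -4$ ($y = 16 - 20 = -4$)
$Z = 1$ ($Z = \sqrt{1} = 1$)
$m{\left(g \right)} = 1$
$h{\left(O \right)} = \frac{-4 + O}{37 + O}$ ($h{\left(O \right)} = \frac{O - 4}{O + 37} = \frac{-4 + O}{37 + O}$)
$- 492 \left(h{\left(m{\left(-2 \right)} \right)} + z{\left(-27,G{\left(1 \right)} \right)}\right) = - 492 \left(\frac{-4 + 1}{37 + 1} - 17\right) = - 492 \left(\frac{1}{38} \left(-3\right) - 17\right) = - 492 \left(- \frac{3}{38} - 17\right) = \left(-492\right) \left(- \frac{649}{38}\right) = \frac{159654}{19}$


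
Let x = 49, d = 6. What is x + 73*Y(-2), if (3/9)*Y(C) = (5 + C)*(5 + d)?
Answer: 7276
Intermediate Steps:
Y(C) = 165 + 33*C (Y(C) = 3*((5 + C)*(5 + 6)) = 3*((5 + C)*11) = 3*(55 + 11*C) = 165 + 33*C)
x + 73*Y(-2) = 49 + 73*(165 + 33*(-2)) = 49 + 73*(165 - 66) = 49 + 73*99 = 49 + 7227 = 7276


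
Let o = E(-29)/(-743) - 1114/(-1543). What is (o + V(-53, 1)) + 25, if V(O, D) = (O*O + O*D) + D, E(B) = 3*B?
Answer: 3190383061/1146449 ≈ 2782.8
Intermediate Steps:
V(O, D) = D + O**2 + D*O (V(O, D) = (O**2 + D*O) + D = D + O**2 + D*O)
o = 961943/1146449 (o = (3*(-29))/(-743) - 1114/(-1543) = -87*(-1/743) - 1114*(-1/1543) = 87/743 + 1114/1543 = 961943/1146449 ≈ 0.83906)
(o + V(-53, 1)) + 25 = (961943/1146449 + (1 + (-53)**2 + 1*(-53))) + 25 = (961943/1146449 + (1 + 2809 - 53)) + 25 = (961943/1146449 + 2757) + 25 = 3161721836/1146449 + 25 = 3190383061/1146449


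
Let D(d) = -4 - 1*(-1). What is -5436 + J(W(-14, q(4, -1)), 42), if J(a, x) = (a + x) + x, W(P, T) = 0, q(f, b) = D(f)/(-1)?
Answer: -5352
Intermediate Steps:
D(d) = -3 (D(d) = -4 + 1 = -3)
q(f, b) = 3 (q(f, b) = -3/(-1) = -3*(-1) = 3)
J(a, x) = a + 2*x
-5436 + J(W(-14, q(4, -1)), 42) = -5436 + (0 + 2*42) = -5436 + (0 + 84) = -5436 + 84 = -5352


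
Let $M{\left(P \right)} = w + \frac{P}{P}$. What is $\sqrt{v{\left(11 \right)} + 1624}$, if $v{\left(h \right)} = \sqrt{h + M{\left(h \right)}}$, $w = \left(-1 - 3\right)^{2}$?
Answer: $\sqrt{1624 + 2 \sqrt{7}} \approx 40.365$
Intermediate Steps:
$w = 16$ ($w = \left(-4\right)^{2} = 16$)
$M{\left(P \right)} = 17$ ($M{\left(P \right)} = 16 + \frac{P}{P} = 16 + 1 = 17$)
$v{\left(h \right)} = \sqrt{17 + h}$ ($v{\left(h \right)} = \sqrt{h + 17} = \sqrt{17 + h}$)
$\sqrt{v{\left(11 \right)} + 1624} = \sqrt{\sqrt{17 + 11} + 1624} = \sqrt{\sqrt{28} + 1624} = \sqrt{2 \sqrt{7} + 1624} = \sqrt{1624 + 2 \sqrt{7}}$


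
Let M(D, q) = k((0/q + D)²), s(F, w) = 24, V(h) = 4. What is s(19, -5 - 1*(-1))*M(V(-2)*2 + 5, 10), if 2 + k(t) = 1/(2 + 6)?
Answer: -45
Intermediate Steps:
k(t) = -15/8 (k(t) = -2 + 1/(2 + 6) = -2 + 1/8 = -2 + ⅛ = -15/8)
M(D, q) = -15/8
s(19, -5 - 1*(-1))*M(V(-2)*2 + 5, 10) = 24*(-15/8) = -45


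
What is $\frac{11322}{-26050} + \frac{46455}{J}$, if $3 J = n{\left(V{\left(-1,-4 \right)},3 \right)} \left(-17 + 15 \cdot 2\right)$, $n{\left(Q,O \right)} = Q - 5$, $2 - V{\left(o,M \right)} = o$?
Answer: $- \frac{1815376311}{338650} \approx -5360.6$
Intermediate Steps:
$V{\left(o,M \right)} = 2 - o$
$n{\left(Q,O \right)} = -5 + Q$ ($n{\left(Q,O \right)} = Q - 5 = -5 + Q$)
$J = - \frac{26}{3}$ ($J = \frac{\left(-5 + \left(2 - -1\right)\right) \left(-17 + 15 \cdot 2\right)}{3} = \frac{\left(-5 + \left(2 + 1\right)\right) \left(-17 + 30\right)}{3} = \frac{\left(-5 + 3\right) 13}{3} = \frac{\left(-2\right) 13}{3} = \frac{1}{3} \left(-26\right) = - \frac{26}{3} \approx -8.6667$)
$\frac{11322}{-26050} + \frac{46455}{J} = \frac{11322}{-26050} + \frac{46455}{- \frac{26}{3}} = 11322 \left(- \frac{1}{26050}\right) + 46455 \left(- \frac{3}{26}\right) = - \frac{5661}{13025} - \frac{139365}{26} = - \frac{1815376311}{338650}$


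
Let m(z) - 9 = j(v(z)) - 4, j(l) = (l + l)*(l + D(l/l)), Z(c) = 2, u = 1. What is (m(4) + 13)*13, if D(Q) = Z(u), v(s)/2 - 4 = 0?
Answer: 2314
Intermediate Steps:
v(s) = 8 (v(s) = 8 + 2*0 = 8 + 0 = 8)
D(Q) = 2
j(l) = 2*l*(2 + l) (j(l) = (l + l)*(l + 2) = (2*l)*(2 + l) = 2*l*(2 + l))
m(z) = 165 (m(z) = 9 + (2*8*(2 + 8) - 4) = 9 + (2*8*10 - 4) = 9 + (160 - 4) = 9 + 156 = 165)
(m(4) + 13)*13 = (165 + 13)*13 = 178*13 = 2314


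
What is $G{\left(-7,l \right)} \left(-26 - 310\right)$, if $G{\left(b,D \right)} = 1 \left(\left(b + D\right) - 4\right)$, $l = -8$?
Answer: $6384$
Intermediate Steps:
$G{\left(b,D \right)} = -4 + D + b$ ($G{\left(b,D \right)} = 1 \left(\left(D + b\right) - 4\right) = 1 \left(-4 + D + b\right) = -4 + D + b$)
$G{\left(-7,l \right)} \left(-26 - 310\right) = \left(-4 - 8 - 7\right) \left(-26 - 310\right) = - 19 \left(-26 - 310\right) = \left(-19\right) \left(-336\right) = 6384$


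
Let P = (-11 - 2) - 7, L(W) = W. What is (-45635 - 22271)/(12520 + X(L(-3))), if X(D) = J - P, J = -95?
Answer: -3574/655 ≈ -5.4565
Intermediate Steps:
P = -20 (P = -13 - 7 = -20)
X(D) = -75 (X(D) = -95 - 1*(-20) = -95 + 20 = -75)
(-45635 - 22271)/(12520 + X(L(-3))) = (-45635 - 22271)/(12520 - 75) = -67906/12445 = -67906*1/12445 = -3574/655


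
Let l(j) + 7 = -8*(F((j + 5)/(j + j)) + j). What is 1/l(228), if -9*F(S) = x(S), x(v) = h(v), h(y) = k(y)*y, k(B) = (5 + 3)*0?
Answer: -1/1831 ≈ -0.00054615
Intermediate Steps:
k(B) = 0 (k(B) = 8*0 = 0)
h(y) = 0 (h(y) = 0*y = 0)
x(v) = 0
F(S) = 0 (F(S) = -⅑*0 = 0)
l(j) = -7 - 8*j (l(j) = -7 - 8*(0 + j) = -7 - 8*j)
1/l(228) = 1/(-7 - 8*228) = 1/(-7 - 1824) = 1/(-1831) = -1/1831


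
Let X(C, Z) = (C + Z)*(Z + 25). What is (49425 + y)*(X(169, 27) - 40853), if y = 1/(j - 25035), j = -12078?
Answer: -56241779645864/37113 ≈ -1.5154e+9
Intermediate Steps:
X(C, Z) = (25 + Z)*(C + Z) (X(C, Z) = (C + Z)*(25 + Z) = (25 + Z)*(C + Z))
y = -1/37113 (y = 1/(-12078 - 25035) = 1/(-37113) = -1/37113 ≈ -2.6945e-5)
(49425 + y)*(X(169, 27) - 40853) = (49425 - 1/37113)*((27² + 25*169 + 25*27 + 169*27) - 40853) = 1834310024*((729 + 4225 + 675 + 4563) - 40853)/37113 = 1834310024*(10192 - 40853)/37113 = (1834310024/37113)*(-30661) = -56241779645864/37113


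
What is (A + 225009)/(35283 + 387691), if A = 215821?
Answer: 220415/211487 ≈ 1.0422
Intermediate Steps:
(A + 225009)/(35283 + 387691) = (215821 + 225009)/(35283 + 387691) = 440830/422974 = 440830*(1/422974) = 220415/211487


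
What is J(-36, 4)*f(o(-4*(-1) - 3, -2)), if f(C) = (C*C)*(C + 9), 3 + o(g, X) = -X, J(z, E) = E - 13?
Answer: -72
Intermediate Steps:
J(z, E) = -13 + E
o(g, X) = -3 - X
f(C) = C**2*(9 + C)
J(-36, 4)*f(o(-4*(-1) - 3, -2)) = (-13 + 4)*((-3 - 1*(-2))**2*(9 + (-3 - 1*(-2)))) = -9*(-3 + 2)**2*(9 + (-3 + 2)) = -9*(-1)**2*(9 - 1) = -9*8 = -72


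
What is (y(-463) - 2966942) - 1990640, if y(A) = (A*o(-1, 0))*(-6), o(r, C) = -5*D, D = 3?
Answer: -4999252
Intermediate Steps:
o(r, C) = -15 (o(r, C) = -5*3 = -15)
y(A) = 90*A (y(A) = (A*(-15))*(-6) = -15*A*(-6) = 90*A)
(y(-463) - 2966942) - 1990640 = (90*(-463) - 2966942) - 1990640 = (-41670 - 2966942) - 1990640 = -3008612 - 1990640 = -4999252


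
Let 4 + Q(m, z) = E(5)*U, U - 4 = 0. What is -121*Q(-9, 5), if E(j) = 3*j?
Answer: -6776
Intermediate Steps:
U = 4 (U = 4 + 0 = 4)
Q(m, z) = 56 (Q(m, z) = -4 + (3*5)*4 = -4 + 15*4 = -4 + 60 = 56)
-121*Q(-9, 5) = -121*56 = -6776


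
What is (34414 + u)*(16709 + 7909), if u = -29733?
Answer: 115236858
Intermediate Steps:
(34414 + u)*(16709 + 7909) = (34414 - 29733)*(16709 + 7909) = 4681*24618 = 115236858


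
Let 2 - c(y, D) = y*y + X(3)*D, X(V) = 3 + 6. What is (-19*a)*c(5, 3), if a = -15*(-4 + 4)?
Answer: 0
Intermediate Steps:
X(V) = 9
c(y, D) = 2 - y² - 9*D (c(y, D) = 2 - (y*y + 9*D) = 2 - (y² + 9*D) = 2 + (-y² - 9*D) = 2 - y² - 9*D)
a = 0 (a = -15*0 = -3*0 = 0)
(-19*a)*c(5, 3) = (-19*0)*(2 - 1*5² - 9*3) = 0*(2 - 1*25 - 27) = 0*(2 - 25 - 27) = 0*(-50) = 0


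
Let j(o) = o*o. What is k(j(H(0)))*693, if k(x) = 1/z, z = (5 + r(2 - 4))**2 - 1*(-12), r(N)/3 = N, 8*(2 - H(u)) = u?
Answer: 693/13 ≈ 53.308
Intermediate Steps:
H(u) = 2 - u/8
j(o) = o**2
r(N) = 3*N
z = 13 (z = (5 + 3*(2 - 4))**2 - 1*(-12) = (5 + 3*(-2))**2 + 12 = (5 - 6)**2 + 12 = (-1)**2 + 12 = 1 + 12 = 13)
k(x) = 1/13
k(j(H(0)))*693 = (1/13)*693 = 693/13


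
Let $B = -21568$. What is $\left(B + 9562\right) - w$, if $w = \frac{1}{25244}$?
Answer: $- \frac{303079465}{25244} \approx -12006.0$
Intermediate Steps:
$w = \frac{1}{25244} \approx 3.9613 \cdot 10^{-5}$
$\left(B + 9562\right) - w = \left(-21568 + 9562\right) - \frac{1}{25244} = -12006 - \frac{1}{25244} = - \frac{303079465}{25244}$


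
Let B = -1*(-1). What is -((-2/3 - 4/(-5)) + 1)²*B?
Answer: -289/225 ≈ -1.2844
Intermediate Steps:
B = 1
-((-2/3 - 4/(-5)) + 1)²*B = -((-2/3 - 4/(-5)) + 1)² = -((-2*⅓ - 4*(-⅕)) + 1)² = -((-⅔ + ⅘) + 1)² = -(2/15 + 1)² = -(17/15)² = -289/225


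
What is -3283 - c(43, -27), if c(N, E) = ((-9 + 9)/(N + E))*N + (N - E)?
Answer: -3353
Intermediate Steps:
c(N, E) = N - E (c(N, E) = (0/(E + N))*N + (N - E) = 0*N + (N - E) = 0 + (N - E) = N - E)
-3283 - c(43, -27) = -3283 - (43 - 1*(-27)) = -3283 - (43 + 27) = -3283 - 1*70 = -3283 - 70 = -3353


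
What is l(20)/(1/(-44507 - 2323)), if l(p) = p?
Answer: -936600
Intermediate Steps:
l(20)/(1/(-44507 - 2323)) = 20/(1/(-44507 - 2323)) = 20/(1/(-46830)) = 20/(-1/46830) = 20*(-46830) = -936600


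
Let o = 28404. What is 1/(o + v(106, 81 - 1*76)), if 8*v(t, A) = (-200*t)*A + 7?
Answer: 8/121239 ≈ 6.5985e-5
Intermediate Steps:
v(t, A) = 7/8 - 25*A*t (v(t, A) = ((-200*t)*A + 7)/8 = (-200*A*t + 7)/8 = (7 - 200*A*t)/8 = 7/8 - 25*A*t)
1/(o + v(106, 81 - 1*76)) = 1/(28404 + (7/8 - 25*(81 - 1*76)*106)) = 1/(28404 + (7/8 - 25*(81 - 76)*106)) = 1/(28404 + (7/8 - 25*5*106)) = 1/(28404 + (7/8 - 13250)) = 1/(28404 - 105993/8) = 1/(121239/8) = 8/121239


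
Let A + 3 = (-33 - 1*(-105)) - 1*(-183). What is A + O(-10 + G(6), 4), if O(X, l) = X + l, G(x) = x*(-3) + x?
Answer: 234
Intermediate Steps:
G(x) = -2*x (G(x) = -3*x + x = -2*x)
A = 252 (A = -3 + ((-33 - 1*(-105)) - 1*(-183)) = -3 + ((-33 + 105) + 183) = -3 + (72 + 183) = -3 + 255 = 252)
A + O(-10 + G(6), 4) = 252 + ((-10 - 2*6) + 4) = 252 + ((-10 - 12) + 4) = 252 + (-22 + 4) = 252 - 18 = 234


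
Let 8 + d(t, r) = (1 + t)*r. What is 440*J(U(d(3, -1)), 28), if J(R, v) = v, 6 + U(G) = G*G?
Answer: 12320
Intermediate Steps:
d(t, r) = -8 + r*(1 + t) (d(t, r) = -8 + (1 + t)*r = -8 + r*(1 + t))
U(G) = -6 + G**2 (U(G) = -6 + G*G = -6 + G**2)
440*J(U(d(3, -1)), 28) = 440*28 = 12320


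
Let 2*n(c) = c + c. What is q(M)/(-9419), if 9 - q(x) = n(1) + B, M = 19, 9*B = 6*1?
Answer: -22/28257 ≈ -0.00077857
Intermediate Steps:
n(c) = c (n(c) = (c + c)/2 = (2*c)/2 = c)
B = ⅔ (B = (6*1)/9 = (⅑)*6 = ⅔ ≈ 0.66667)
q(x) = 22/3 (q(x) = 9 - (1 + ⅔) = 9 - 1*5/3 = 9 - 5/3 = 22/3)
q(M)/(-9419) = (22/3)/(-9419) = (22/3)*(-1/9419) = -22/28257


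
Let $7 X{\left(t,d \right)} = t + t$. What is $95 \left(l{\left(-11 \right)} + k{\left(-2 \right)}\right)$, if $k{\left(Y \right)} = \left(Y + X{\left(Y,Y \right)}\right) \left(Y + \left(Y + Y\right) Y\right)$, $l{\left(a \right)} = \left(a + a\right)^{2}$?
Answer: $\frac{311600}{7} \approx 44514.0$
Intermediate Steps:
$l{\left(a \right)} = 4 a^{2}$ ($l{\left(a \right)} = \left(2 a\right)^{2} = 4 a^{2}$)
$X{\left(t,d \right)} = \frac{2 t}{7}$ ($X{\left(t,d \right)} = \frac{t + t}{7} = \frac{2 t}{7}$)
$k{\left(Y \right)} = \frac{9 Y \left(Y + 2 Y^{2}\right)}{7}$ ($k{\left(Y \right)} = \left(Y + \frac{2 Y}{7}\right) \left(Y + \left(Y + Y\right) Y\right) = \frac{9 Y}{7} \left(Y + 2 Y Y\right) = \frac{9 Y}{7} \left(Y + 2 Y^{2}\right) = \frac{9 Y \left(Y + 2 Y^{2}\right)}{7}$)
$95 \left(l{\left(-11 \right)} + k{\left(-2 \right)}\right) = 95 \left(4 \left(-11\right)^{2} + \frac{9 \left(-2\right)^{2} \left(1 + 2 \left(-2\right)\right)}{7}\right) = 95 \left(4 \cdot 121 + \frac{9}{7} \cdot 4 \left(1 - 4\right)\right) = 95 \left(484 + \frac{9}{7} \cdot 4 \left(-3\right)\right) = 95 \left(484 - \frac{108}{7}\right) = 95 \cdot \frac{3280}{7} = \frac{311600}{7}$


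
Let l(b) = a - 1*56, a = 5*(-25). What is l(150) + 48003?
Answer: 47822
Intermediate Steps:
a = -125
l(b) = -181 (l(b) = -125 - 1*56 = -125 - 56 = -181)
l(150) + 48003 = -181 + 48003 = 47822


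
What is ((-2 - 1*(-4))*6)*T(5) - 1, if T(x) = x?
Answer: 59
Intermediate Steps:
((-2 - 1*(-4))*6)*T(5) - 1 = ((-2 - 1*(-4))*6)*5 - 1 = ((-2 + 4)*6)*5 - 1 = (2*6)*5 - 1 = 12*5 - 1 = 60 - 1 = 59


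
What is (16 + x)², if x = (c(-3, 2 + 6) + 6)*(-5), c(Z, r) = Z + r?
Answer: 1521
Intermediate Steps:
x = -55 (x = ((-3 + (2 + 6)) + 6)*(-5) = ((-3 + 8) + 6)*(-5) = (5 + 6)*(-5) = 11*(-5) = -55)
(16 + x)² = (16 - 55)² = (-39)² = 1521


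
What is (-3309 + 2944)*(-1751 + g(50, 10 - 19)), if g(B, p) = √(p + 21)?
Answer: 639115 - 730*√3 ≈ 6.3785e+5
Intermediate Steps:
g(B, p) = √(21 + p)
(-3309 + 2944)*(-1751 + g(50, 10 - 19)) = (-3309 + 2944)*(-1751 + √(21 + (10 - 19))) = -365*(-1751 + √(21 - 9)) = -365*(-1751 + √12) = -365*(-1751 + 2*√3) = 639115 - 730*√3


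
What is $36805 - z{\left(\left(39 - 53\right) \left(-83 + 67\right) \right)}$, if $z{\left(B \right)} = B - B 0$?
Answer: $36581$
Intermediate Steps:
$z{\left(B \right)} = B$ ($z{\left(B \right)} = B - 0 = B + 0 = B$)
$36805 - z{\left(\left(39 - 53\right) \left(-83 + 67\right) \right)} = 36805 - \left(39 - 53\right) \left(-83 + 67\right) = 36805 - \left(-14\right) \left(-16\right) = 36805 - 224 = 36581$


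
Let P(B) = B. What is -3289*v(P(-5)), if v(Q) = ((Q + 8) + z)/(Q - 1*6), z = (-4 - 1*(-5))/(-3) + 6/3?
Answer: 4186/3 ≈ 1395.3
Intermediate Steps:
z = 5/3 (z = (-4 + 5)*(-⅓) + 6*(⅓) = 1*(-⅓) + 2 = -⅓ + 2 = 5/3 ≈ 1.6667)
v(Q) = (29/3 + Q)/(-6 + Q) (v(Q) = ((Q + 8) + 5/3)/(Q - 1*6) = ((8 + Q) + 5/3)/(Q - 6) = (29/3 + Q)/(-6 + Q))
-3289*v(P(-5)) = -3289*(29/3 - 5)/(-6 - 5) = -3289*14/((-11)*3) = -(-299)*14/3 = -3289*(-14/33) = 4186/3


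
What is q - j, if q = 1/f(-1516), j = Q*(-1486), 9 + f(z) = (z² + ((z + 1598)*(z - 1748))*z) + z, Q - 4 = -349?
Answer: -209195556924329/408051099 ≈ -5.1267e+5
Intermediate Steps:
Q = -345 (Q = 4 - 349 = -345)
f(z) = -9 + z + z² + z*(-1748 + z)*(1598 + z) (f(z) = -9 + ((z² + ((z + 1598)*(z - 1748))*z) + z) = -9 + ((z² + ((1598 + z)*(-1748 + z))*z) + z) = -9 + ((z² + ((-1748 + z)*(1598 + z))*z) + z) = -9 + ((z² + z*(-1748 + z)*(1598 + z)) + z) = -9 + (z + z² + z*(-1748 + z)*(1598 + z)) = -9 + z + z² + z*(-1748 + z)*(1598 + z))
j = 512670 (j = -345*(-1486) = 512670)
q = 1/408051099 (q = 1/(-9 + (-1516)³ - 2793303*(-1516) - 149*(-1516)²) = 1/(-9 - 3484156096 + 4234647348 - 149*2298256) = 1/(-9 - 3484156096 + 4234647348 - 342440144) = 1/408051099 ≈ 2.4507e-9)
q - j = 1/408051099 - 1*512670 = 1/408051099 - 512670 = -209195556924329/408051099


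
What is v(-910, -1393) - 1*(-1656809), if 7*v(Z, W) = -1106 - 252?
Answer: 1656615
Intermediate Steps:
v(Z, W) = -194 (v(Z, W) = (-1106 - 252)/7 = (⅐)*(-1358) = -194)
v(-910, -1393) - 1*(-1656809) = -194 - 1*(-1656809) = -194 + 1656809 = 1656615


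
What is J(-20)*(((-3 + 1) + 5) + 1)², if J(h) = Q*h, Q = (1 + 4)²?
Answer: -8000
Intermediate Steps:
Q = 25 (Q = 5² = 25)
J(h) = 25*h
J(-20)*(((-3 + 1) + 5) + 1)² = (25*(-20))*(((-3 + 1) + 5) + 1)² = -500*((-2 + 5) + 1)² = -500*(3 + 1)² = -500*4² = -500*16 = -8000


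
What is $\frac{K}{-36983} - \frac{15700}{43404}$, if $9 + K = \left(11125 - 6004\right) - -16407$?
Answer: $- \frac{378660944}{401302533} \approx -0.94358$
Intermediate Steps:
$K = 21519$ ($K = -9 + \left(\left(11125 - 6004\right) - -16407\right) = -9 + \left(\left(11125 - 6004\right) + 16407\right) = -9 + \left(5121 + 16407\right) = -9 + 21528 = 21519$)
$\frac{K}{-36983} - \frac{15700}{43404} = \frac{21519}{-36983} - \frac{15700}{43404} = 21519 \left(- \frac{1}{36983}\right) - \frac{3925}{10851} = - \frac{21519}{36983} - \frac{3925}{10851} = - \frac{378660944}{401302533}$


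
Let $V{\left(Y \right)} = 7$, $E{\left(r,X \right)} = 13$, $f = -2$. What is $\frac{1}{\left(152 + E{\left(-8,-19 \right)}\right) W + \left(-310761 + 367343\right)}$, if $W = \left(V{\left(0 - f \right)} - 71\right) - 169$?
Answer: $\frac{1}{18137} \approx 5.5136 \cdot 10^{-5}$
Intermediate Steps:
$W = -233$ ($W = \left(7 - 71\right) - 169 = -64 - 169 = -233$)
$\frac{1}{\left(152 + E{\left(-8,-19 \right)}\right) W + \left(-310761 + 367343\right)} = \frac{1}{\left(152 + 13\right) \left(-233\right) + \left(-310761 + 367343\right)} = \frac{1}{165 \left(-233\right) + 56582} = \frac{1}{-38445 + 56582} = \frac{1}{18137}$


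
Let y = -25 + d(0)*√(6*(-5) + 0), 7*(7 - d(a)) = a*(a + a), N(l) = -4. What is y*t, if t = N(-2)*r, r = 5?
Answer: 500 - 140*I*√30 ≈ 500.0 - 766.81*I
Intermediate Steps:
d(a) = 7 - 2*a²/7 (d(a) = 7 - a*(a + a)/7 = 7 - a*2*a/7 = 7 - 2*a²/7)
y = -25 + 7*I*√30 (y = -25 + (7 - 2/7*0²)*√(6*(-5) + 0) = -25 + (7 - 2/7*0)*√(-30 + 0) = -25 + (7 + 0)*√(-30) = -25 + 7*(I*√30) = -25 + 7*I*√30 ≈ -25.0 + 38.341*I)
t = -20 (t = -4*5 = -20)
y*t = (-25 + 7*I*√30)*(-20) = 500 - 140*I*√30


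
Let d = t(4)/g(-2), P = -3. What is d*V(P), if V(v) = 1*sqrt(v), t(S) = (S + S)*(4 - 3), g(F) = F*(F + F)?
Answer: I*sqrt(3) ≈ 1.732*I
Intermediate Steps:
g(F) = 2*F**2 (g(F) = F*(2*F) = 2*F**2)
t(S) = 2*S (t(S) = (2*S)*1 = 2*S)
V(v) = sqrt(v)
d = 1 (d = (2*4)/((2*(-2)**2)) = 8/((2*4)) = 8/8 = 8*(1/8) = 1)
d*V(P) = 1*sqrt(-3) = 1*(I*sqrt(3)) = I*sqrt(3)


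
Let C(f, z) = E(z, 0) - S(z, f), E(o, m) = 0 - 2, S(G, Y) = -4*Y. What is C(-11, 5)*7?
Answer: -322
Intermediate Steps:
E(o, m) = -2
C(f, z) = -2 + 4*f (C(f, z) = -2 - (-4)*f = -2 + 4*f)
C(-11, 5)*7 = (-2 + 4*(-11))*7 = (-2 - 44)*7 = -46*7 = -322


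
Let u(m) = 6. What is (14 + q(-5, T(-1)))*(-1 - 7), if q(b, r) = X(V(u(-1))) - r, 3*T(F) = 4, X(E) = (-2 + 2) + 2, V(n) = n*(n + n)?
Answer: -352/3 ≈ -117.33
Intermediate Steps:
V(n) = 2*n² (V(n) = n*(2*n) = 2*n²)
X(E) = 2 (X(E) = 0 + 2 = 2)
T(F) = 4/3 (T(F) = (⅓)*4 = 4/3)
q(b, r) = 2 - r
(14 + q(-5, T(-1)))*(-1 - 7) = (14 + (2 - 1*4/3))*(-1 - 7) = (14 + (2 - 4/3))*(-8) = (14 + ⅔)*(-8) = (44/3)*(-8) = -352/3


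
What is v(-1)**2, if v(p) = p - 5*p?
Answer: 16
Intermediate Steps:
v(p) = -4*p (v(p) = p - 5*p = -4*p)
v(-1)**2 = (-4*(-1))**2 = 4**2 = 16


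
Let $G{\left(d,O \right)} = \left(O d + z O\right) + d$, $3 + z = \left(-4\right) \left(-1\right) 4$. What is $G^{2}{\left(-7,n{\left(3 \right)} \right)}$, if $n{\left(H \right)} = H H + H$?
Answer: $4225$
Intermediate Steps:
$n{\left(H \right)} = H + H^{2}$ ($n{\left(H \right)} = H^{2} + H = H + H^{2}$)
$z = 13$ ($z = -3 + \left(-4\right) \left(-1\right) 4 = -3 + 4 \cdot 4 = -3 + 16 = 13$)
$G{\left(d,O \right)} = d + 13 O + O d$ ($G{\left(d,O \right)} = \left(O d + 13 O\right) + d = \left(13 O + O d\right) + d = d + 13 O + O d$)
$G^{2}{\left(-7,n{\left(3 \right)} \right)} = \left(-7 + 13 \cdot 3 \left(1 + 3\right) + 3 \left(1 + 3\right) \left(-7\right)\right)^{2} = \left(-7 + 13 \cdot 3 \cdot 4 + 3 \cdot 4 \left(-7\right)\right)^{2} = \left(-7 + 13 \cdot 12 + 12 \left(-7\right)\right)^{2} = \left(-7 + 156 - 84\right)^{2} = 65^{2} = 4225$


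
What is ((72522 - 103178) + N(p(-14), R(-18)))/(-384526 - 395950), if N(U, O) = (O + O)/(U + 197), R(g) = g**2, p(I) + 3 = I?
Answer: 76631/1951190 ≈ 0.039274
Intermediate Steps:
p(I) = -3 + I
N(U, O) = 2*O/(197 + U) (N(U, O) = (2*O)/(197 + U) = 2*O/(197 + U))
((72522 - 103178) + N(p(-14), R(-18)))/(-384526 - 395950) = ((72522 - 103178) + 2*(-18)**2/(197 + (-3 - 14)))/(-384526 - 395950) = (-30656 + 2*324/(197 - 17))/(-780476) = (-30656 + 2*324/180)*(-1/780476) = (-30656 + 2*324*(1/180))*(-1/780476) = (-30656 + 18/5)*(-1/780476) = -153262/5*(-1/780476) = 76631/1951190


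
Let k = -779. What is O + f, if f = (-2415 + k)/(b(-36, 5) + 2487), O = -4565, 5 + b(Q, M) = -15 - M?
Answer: -5621112/1231 ≈ -4566.3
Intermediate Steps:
b(Q, M) = -20 - M (b(Q, M) = -5 + (-15 - M) = -20 - M)
f = -1597/1231 (f = (-2415 - 779)/((-20 - 1*5) + 2487) = -3194/((-20 - 5) + 2487) = -3194/(-25 + 2487) = -3194/2462 = -3194*1/2462 = -1597/1231 ≈ -1.2973)
O + f = -4565 - 1597/1231 = -5621112/1231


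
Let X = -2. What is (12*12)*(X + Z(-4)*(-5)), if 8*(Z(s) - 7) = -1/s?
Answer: -10701/2 ≈ -5350.5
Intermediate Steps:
Z(s) = 7 - 1/(8*s) (Z(s) = 7 + (-1/s)/8 = 7 - 1/(8*s))
(12*12)*(X + Z(-4)*(-5)) = (12*12)*(-2 + (7 - ⅛/(-4))*(-5)) = 144*(-2 + (7 - ⅛*(-¼))*(-5)) = 144*(-2 + (7 + 1/32)*(-5)) = 144*(-2 + (225/32)*(-5)) = 144*(-2 - 1125/32) = 144*(-1189/32) = -10701/2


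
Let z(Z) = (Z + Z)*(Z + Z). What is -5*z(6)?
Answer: -720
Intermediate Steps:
z(Z) = 4*Z² (z(Z) = (2*Z)*(2*Z) = 4*Z²)
-5*z(6) = -20*6² = -20*36 = -5*144 = -720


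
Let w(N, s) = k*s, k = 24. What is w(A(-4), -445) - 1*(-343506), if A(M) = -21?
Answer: 332826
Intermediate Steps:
w(N, s) = 24*s
w(A(-4), -445) - 1*(-343506) = 24*(-445) - 1*(-343506) = -10680 + 343506 = 332826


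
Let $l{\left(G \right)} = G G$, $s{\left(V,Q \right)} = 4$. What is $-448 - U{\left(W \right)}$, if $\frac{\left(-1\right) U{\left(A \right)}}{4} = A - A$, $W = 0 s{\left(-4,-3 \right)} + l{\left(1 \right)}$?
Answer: $-448$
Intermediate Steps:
$l{\left(G \right)} = G^{2}$
$W = 1$ ($W = 0 \cdot 4 + 1^{2} = 0 + 1 = 1$)
$U{\left(A \right)} = 0$ ($U{\left(A \right)} = - 4 \left(A - A\right) = \left(-4\right) 0 = 0$)
$-448 - U{\left(W \right)} = -448 - 0 = -448 + 0 = -448$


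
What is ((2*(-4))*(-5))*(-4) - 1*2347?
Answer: -2507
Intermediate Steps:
((2*(-4))*(-5))*(-4) - 1*2347 = -8*(-5)*(-4) - 2347 = 40*(-4) - 2347 = -160 - 2347 = -2507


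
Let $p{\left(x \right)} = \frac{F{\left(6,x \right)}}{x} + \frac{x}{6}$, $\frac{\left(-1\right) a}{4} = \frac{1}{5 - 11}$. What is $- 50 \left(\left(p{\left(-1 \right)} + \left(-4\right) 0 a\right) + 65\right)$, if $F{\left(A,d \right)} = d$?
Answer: $- \frac{9875}{3} \approx -3291.7$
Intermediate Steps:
$a = \frac{2}{3}$ ($a = - \frac{4}{5 - 11} = - \frac{4}{-6} = \left(-4\right) \left(- \frac{1}{6}\right) = \frac{2}{3} \approx 0.66667$)
$p{\left(x \right)} = 1 + \frac{x}{6}$ ($p{\left(x \right)} = \frac{x}{x} + \frac{x}{6} = 1 + x \frac{1}{6} = 1 + \frac{x}{6}$)
$- 50 \left(\left(p{\left(-1 \right)} + \left(-4\right) 0 a\right) + 65\right) = - 50 \left(\left(\left(1 + \frac{1}{6} \left(-1\right)\right) + \left(-4\right) 0 \cdot \frac{2}{3}\right) + 65\right) = - 50 \left(\left(\left(1 - \frac{1}{6}\right) + 0 \cdot \frac{2}{3}\right) + 65\right) = - 50 \left(\left(\frac{5}{6} + 0\right) + 65\right) = - 50 \left(\frac{5}{6} + 65\right) = \left(-50\right) \frac{395}{6} = - \frac{9875}{3}$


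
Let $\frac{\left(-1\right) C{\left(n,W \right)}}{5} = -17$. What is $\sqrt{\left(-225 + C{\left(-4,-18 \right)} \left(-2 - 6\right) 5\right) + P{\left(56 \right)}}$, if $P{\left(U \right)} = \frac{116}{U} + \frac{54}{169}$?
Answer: $\frac{i \sqrt{119995302}}{182} \approx 60.188 i$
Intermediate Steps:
$C{\left(n,W \right)} = 85$ ($C{\left(n,W \right)} = \left(-5\right) \left(-17\right) = 85$)
$P{\left(U \right)} = \frac{54}{169} + \frac{116}{U}$ ($P{\left(U \right)} = \frac{116}{U} + 54 \cdot \frac{1}{169} = \frac{116}{U} + \frac{54}{169} = \frac{54}{169} + \frac{116}{U}$)
$\sqrt{\left(-225 + C{\left(-4,-18 \right)} \left(-2 - 6\right) 5\right) + P{\left(56 \right)}} = \sqrt{\left(-225 + 85 \left(-2 - 6\right) 5\right) + \left(\frac{54}{169} + \frac{116}{56}\right)} = \sqrt{\left(-225 + 85 \left(\left(-8\right) 5\right)\right) + \left(\frac{54}{169} + 116 \cdot \frac{1}{56}\right)} = \sqrt{\left(-225 + 85 \left(-40\right)\right) + \left(\frac{54}{169} + \frac{29}{14}\right)} = \sqrt{\left(-225 - 3400\right) + \frac{5657}{2366}} = \sqrt{-3625 + \frac{5657}{2366}} = \sqrt{- \frac{8571093}{2366}} = \frac{i \sqrt{119995302}}{182}$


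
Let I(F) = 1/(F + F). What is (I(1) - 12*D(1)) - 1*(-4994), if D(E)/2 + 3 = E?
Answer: 10085/2 ≈ 5042.5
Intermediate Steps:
D(E) = -6 + 2*E
I(F) = 1/(2*F)
(I(1) - 12*D(1)) - 1*(-4994) = ((½)/1 - 12*(-6 + 2*1)) - 1*(-4994) = ((½)*1 - 12*(-6 + 2)) + 4994 = (½ - 12*(-4)) + 4994 = (½ + 48) + 4994 = 97/2 + 4994 = 10085/2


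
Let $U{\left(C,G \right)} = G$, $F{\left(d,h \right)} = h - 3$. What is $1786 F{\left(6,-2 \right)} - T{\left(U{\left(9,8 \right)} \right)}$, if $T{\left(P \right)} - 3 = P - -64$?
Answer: $-9005$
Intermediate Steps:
$F{\left(d,h \right)} = -3 + h$ ($F{\left(d,h \right)} = h - 3 = -3 + h$)
$T{\left(P \right)} = 67 + P$ ($T{\left(P \right)} = 3 + \left(P - -64\right) = 3 + \left(P + 64\right) = 3 + \left(64 + P\right) = 67 + P$)
$1786 F{\left(6,-2 \right)} - T{\left(U{\left(9,8 \right)} \right)} = 1786 \left(-3 - 2\right) - \left(67 + 8\right) = 1786 \left(-5\right) - 75 = -8930 - 75 = -9005$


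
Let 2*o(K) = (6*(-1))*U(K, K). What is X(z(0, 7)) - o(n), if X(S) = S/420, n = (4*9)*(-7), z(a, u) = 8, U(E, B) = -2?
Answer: -628/105 ≈ -5.9809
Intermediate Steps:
n = -252 (n = 36*(-7) = -252)
X(S) = S/420 (X(S) = S*(1/420) = S/420)
o(K) = 6 (o(K) = ((6*(-1))*(-2))/2 = (-6*(-2))/2 = (½)*12 = 6)
X(z(0, 7)) - o(n) = (1/420)*8 - 1*6 = 2/105 - 6 = -628/105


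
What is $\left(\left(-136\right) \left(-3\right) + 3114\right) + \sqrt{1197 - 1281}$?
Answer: $3522 + 2 i \sqrt{21} \approx 3522.0 + 9.1651 i$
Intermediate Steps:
$\left(\left(-136\right) \left(-3\right) + 3114\right) + \sqrt{1197 - 1281} = \left(408 + 3114\right) + \sqrt{-84} = 3522 + 2 i \sqrt{21}$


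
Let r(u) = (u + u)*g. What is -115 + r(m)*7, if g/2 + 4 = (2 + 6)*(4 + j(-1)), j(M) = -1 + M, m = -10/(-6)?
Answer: 445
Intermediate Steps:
m = 5/3 (m = -10*(-⅙) = 5/3 ≈ 1.6667)
g = 24 (g = -8 + 2*((2 + 6)*(4 + (-1 - 1))) = -8 + 2*(8*(4 - 2)) = -8 + 2*(8*2) = -8 + 2*16 = -8 + 32 = 24)
r(u) = 48*u (r(u) = (u + u)*24 = (2*u)*24 = 48*u)
-115 + r(m)*7 = -115 + (48*(5/3))*7 = -115 + 80*7 = -115 + 560 = 445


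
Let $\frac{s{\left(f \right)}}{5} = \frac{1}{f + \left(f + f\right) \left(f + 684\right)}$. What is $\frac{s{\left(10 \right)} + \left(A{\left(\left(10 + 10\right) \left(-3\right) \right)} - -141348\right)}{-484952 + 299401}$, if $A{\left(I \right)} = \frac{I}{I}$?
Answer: $- \frac{392667523}{515460678} \approx -0.76178$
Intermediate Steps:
$A{\left(I \right)} = 1$
$s{\left(f \right)} = \frac{5}{f + 2 f \left(684 + f\right)}$ ($s{\left(f \right)} = \frac{5}{f + \left(f + f\right) \left(f + 684\right)} = \frac{5}{f + 2 f \left(684 + f\right)}$)
$\frac{s{\left(10 \right)} + \left(A{\left(\left(10 + 10\right) \left(-3\right) \right)} - -141348\right)}{-484952 + 299401} = \frac{\frac{5}{10 \left(1369 + 2 \cdot 10\right)} + \left(1 - -141348\right)}{-484952 + 299401} = \frac{5 \cdot \frac{1}{10} \frac{1}{1369 + 20} + \left(1 + 141348\right)}{-185551} = \left(5 \cdot \frac{1}{10} \cdot \frac{1}{1389} + 141349\right) \left(- \frac{1}{185551}\right) = \left(\frac{1}{2778} + 141349\right) \left(- \frac{1}{185551}\right) = \frac{392667523}{2778} \left(- \frac{1}{185551}\right) = - \frac{392667523}{515460678}$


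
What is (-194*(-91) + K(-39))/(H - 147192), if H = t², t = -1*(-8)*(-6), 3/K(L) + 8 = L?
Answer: -829735/6809736 ≈ -0.12185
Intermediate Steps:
K(L) = 3/(-8 + L)
t = -48 (t = 8*(-6) = -48)
H = 2304 (H = (-48)² = 2304)
(-194*(-91) + K(-39))/(H - 147192) = (-194*(-91) + 3/(-8 - 39))/(2304 - 147192) = (17654 + 3/(-47))/(-144888) = (17654 + 3*(-1/47))*(-1/144888) = (17654 - 3/47)*(-1/144888) = (829735/47)*(-1/144888) = -829735/6809736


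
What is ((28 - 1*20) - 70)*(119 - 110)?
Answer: -558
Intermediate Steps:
((28 - 1*20) - 70)*(119 - 110) = ((28 - 20) - 70)*9 = (8 - 70)*9 = -62*9 = -558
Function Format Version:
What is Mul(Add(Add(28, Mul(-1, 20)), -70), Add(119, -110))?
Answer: -558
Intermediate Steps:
Mul(Add(Add(28, Mul(-1, 20)), -70), Add(119, -110)) = Mul(Add(Add(28, -20), -70), 9) = Mul(Add(8, -70), 9) = Mul(-62, 9) = -558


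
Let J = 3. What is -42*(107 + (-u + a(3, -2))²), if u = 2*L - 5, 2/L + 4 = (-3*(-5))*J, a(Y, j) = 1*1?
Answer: -10014102/1681 ≈ -5957.2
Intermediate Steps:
a(Y, j) = 1
L = 2/41 (L = 2/(-4 - 3*(-5)*3) = 2/(-4 + 15*3) = 2/(-4 + 45) = 2/41 ≈ 0.048781)
u = -201/41 (u = 2*(2/41) - 5 = 4/41 - 5 = -201/41 ≈ -4.9024)
-42*(107 + (-u + a(3, -2))²) = -42*(107 + (-1*(-201/41) + 1)²) = -42*(107 + (201/41 + 1)²) = -42*(107 + (242/41)²) = -42*(107 + 58564/1681) = -42*238431/1681 = -10014102/1681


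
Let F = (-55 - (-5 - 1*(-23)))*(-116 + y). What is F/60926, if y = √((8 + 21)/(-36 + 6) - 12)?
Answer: 4234/30463 - 73*I*√11670/1827780 ≈ 0.13899 - 0.0043145*I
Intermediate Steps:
y = I*√11670/30 (y = √(29/(-30) - 12) = √(29*(-1/30) - 12) = √(-29/30 - 12) = √(-389/30) = I*√11670/30 ≈ 3.6009*I)
F = 8468 - 73*I*√11670/30 (F = (-55 - (-5 - 1*(-23)))*(-116 + I*√11670/30) = (-55 - (-5 + 23))*(-116 + I*√11670/30) = (-55 - 1*18)*(-116 + I*√11670/30) = (-55 - 18)*(-116 + I*√11670/30) = -73*(-116 + I*√11670/30) = 8468 - 73*I*√11670/30 ≈ 8468.0 - 262.87*I)
F/60926 = (8468 - 73*I*√11670/30)/60926 = (8468 - 73*I*√11670/30)*(1/60926) = 4234/30463 - 73*I*√11670/1827780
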